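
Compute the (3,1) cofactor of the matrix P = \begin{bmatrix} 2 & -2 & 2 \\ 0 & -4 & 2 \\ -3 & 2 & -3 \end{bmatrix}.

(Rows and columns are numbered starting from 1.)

Delete row 3 and column 1; the remaining 2×2 submatrix is [-2 2; -4 2].
Its determinant is (-2)·2 − 2·(-4) = 4.
The cofactor carries sign (−1)^(3+1) = +1, so C_{3,1} = +(4) = 4.

The cofactor is 4.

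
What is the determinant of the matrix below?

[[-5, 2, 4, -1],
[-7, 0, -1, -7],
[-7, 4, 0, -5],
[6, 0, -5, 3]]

-138

Expand along column 2 (it has 2 zeros):
  − (2) · M_12   where M_12 = det([-7 -1 -7; -7 0 -5; 6 -5 3]) = -61
  − (4) · M_32   where M_32 = det([-5 4 -1; -7 -1 -7; 6 -5 3]) = 65
det = (-1)·(2)·(-61) + (-1)·(4)·(65) = -138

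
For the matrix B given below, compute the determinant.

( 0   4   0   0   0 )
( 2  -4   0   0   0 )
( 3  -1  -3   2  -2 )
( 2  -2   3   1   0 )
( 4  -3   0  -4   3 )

det(B) = 24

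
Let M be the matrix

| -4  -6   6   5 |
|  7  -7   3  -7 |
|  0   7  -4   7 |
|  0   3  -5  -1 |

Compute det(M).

|M| = 1379

Expand along column 1 (it has 2 zeros):
  + (-4) · M_11   where M_11 = det([-7 3 -7; 7 -4 7; 3 -5 -1]) = -28
  − (7) · M_21   where M_21 = det([-6 6 5; 7 -4 7; 3 -5 -1]) = -181
det = (+1)·(-4)·(-28) + (-1)·(7)·(-181) = 1379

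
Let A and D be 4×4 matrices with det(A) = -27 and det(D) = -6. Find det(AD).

det(AD) = det(A)·det(D) = (-27)·(-6) = 162

The determinant is 162.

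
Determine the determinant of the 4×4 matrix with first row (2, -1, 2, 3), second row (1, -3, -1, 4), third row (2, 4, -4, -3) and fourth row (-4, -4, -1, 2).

The determinant is 61.

Expand along row 1:
  + (2) · M_11   where M_11 = det([-3 -1 4; 4 -4 -3; -4 -1 2]) = -51
  − (-1) · M_12   where M_12 = det([1 -1 4; 2 -4 -3; -4 -1 2]) = -91
  + (2) · M_13   where M_13 = det([1 -3 4; 2 4 -3; -4 -4 2]) = 4
  − (3) · M_14   where M_14 = det([1 -3 -1; 2 4 -4; -4 -4 -1]) = -82
det = (+1)·(2)·(-51) + (-1)·(-1)·(-91) + (+1)·(2)·(4) + (-1)·(3)·(-82) = 61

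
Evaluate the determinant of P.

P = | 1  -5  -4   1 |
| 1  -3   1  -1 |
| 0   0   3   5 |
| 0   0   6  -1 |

-66

P is block upper-triangular with a 2×2 block and a 2×2 block on the diagonal, so its determinant equals the product of the determinants of the diagonal blocks.
det of the 2×2 block = 2
det of the 2×2 block = -33
det = (2)·(-33) = -66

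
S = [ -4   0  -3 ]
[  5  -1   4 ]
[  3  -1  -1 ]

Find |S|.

The determinant is -14.

Expand along row 1:
  + (-4) · |-1 4; -1 -1| = (-4)·(1 − (-4)) = -20
  + (-3) · |5 -1; 3 -1| = (-3)·(-5 − (-3)) = 6
Sum: (-20) + (6) = -14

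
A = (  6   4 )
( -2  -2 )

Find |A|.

det(A) = 6·(-2) − 4·(-2) = -12 − (-8) = -4

The determinant is -4.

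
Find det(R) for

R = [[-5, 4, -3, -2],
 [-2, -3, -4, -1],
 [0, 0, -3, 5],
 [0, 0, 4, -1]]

det(R) = -391

R is block upper-triangular with a 2×2 block and a 2×2 block on the diagonal, so its determinant equals the product of the determinants of the diagonal blocks.
det of the 2×2 block = 23
det of the 2×2 block = -17
det = (23)·(-17) = -391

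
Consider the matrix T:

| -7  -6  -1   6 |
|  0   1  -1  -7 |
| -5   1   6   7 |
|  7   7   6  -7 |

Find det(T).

Expand along row 2 (it has 1 zero):
  + (1) · M_22   where M_22 = det([-7 -1 6; -5 6 7; 7 6 -7]) = 142
  − (-1) · M_23   where M_23 = det([-7 -6 6; -5 1 7; 7 7 -7]) = 56
  + (-7) · M_24   where M_24 = det([-7 -6 -1; -5 1 6; 7 7 6]) = -138
det = (+1)·(1)·(142) + (-1)·(-1)·(56) + (+1)·(-7)·(-138) = 1164

1164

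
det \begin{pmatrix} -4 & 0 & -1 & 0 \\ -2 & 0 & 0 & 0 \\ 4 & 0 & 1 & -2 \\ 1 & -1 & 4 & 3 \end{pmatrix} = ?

Expand along row 2 (it has 3 zeros):
  − (-2) · M_21   where M_21 = det([0 -1 0; 0 1 -2; -1 4 3]) = -2
det = (-1)·(-2)·(-2) = -4

-4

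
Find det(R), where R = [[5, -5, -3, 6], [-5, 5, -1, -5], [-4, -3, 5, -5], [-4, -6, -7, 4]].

Expand along row 1:
  + (5) · M_11   where M_11 = det([5 -1 -5; -3 5 -5; -6 -7 4]) = -372
  − (-5) · M_12   where M_12 = det([-5 -1 -5; -4 5 -5; -4 -7 4]) = -201
  + (-3) · M_13   where M_13 = det([-5 5 -5; -4 -3 -5; -4 -6 4]) = 330
  − (6) · M_14   where M_14 = det([-5 5 -1; -4 -3 5; -4 -6 -7]) = -507
det = (+1)·(5)·(-372) + (-1)·(-5)·(-201) + (+1)·(-3)·(330) + (-1)·(6)·(-507) = -813

-813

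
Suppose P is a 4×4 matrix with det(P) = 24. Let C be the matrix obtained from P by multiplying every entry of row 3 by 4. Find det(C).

det(C) = 96

Scaling one row by 4 multiplies the determinant by 4.
det(C) = (4)·(24) = 96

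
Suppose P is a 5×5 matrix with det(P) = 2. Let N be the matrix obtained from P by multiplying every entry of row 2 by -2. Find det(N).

Scaling one row by -2 multiplies the determinant by -2.
det(N) = (-2)·(2) = -4

-4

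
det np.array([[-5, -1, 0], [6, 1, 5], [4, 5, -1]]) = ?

104

Expand along column 3:
  − 5 · |-5 -1; 4 5| = −5·(-25 − (-4)) = 105
  + (-1) · |-5 -1; 6 1| = (-1)·(-5 − (-6)) = -1
Sum: (105) + (-1) = 104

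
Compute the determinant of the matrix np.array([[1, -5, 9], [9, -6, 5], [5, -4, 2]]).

-81

Expand along row 1:
  + 1 · |-6 5; -4 2| = 1·(-12 − (-20)) = 8
  − (-5) · |9 5; 5 2| = −(-5)·(18 − 25) = -35
  + 9 · |9 -6; 5 -4| = 9·(-36 − (-30)) = -54
Sum: (8) + (-35) + (-54) = -81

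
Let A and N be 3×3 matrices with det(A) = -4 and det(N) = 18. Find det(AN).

det(AN) = det(A)·det(N) = (-4)·(18) = -72

det(AN) = -72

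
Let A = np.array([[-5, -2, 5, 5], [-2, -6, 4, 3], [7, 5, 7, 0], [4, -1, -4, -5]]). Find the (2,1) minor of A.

Delete row 2 and column 1; the remaining 3×3 submatrix is [-2 5 5; 5 7 0; -1 -4 -5].
Its determinant is 130.

130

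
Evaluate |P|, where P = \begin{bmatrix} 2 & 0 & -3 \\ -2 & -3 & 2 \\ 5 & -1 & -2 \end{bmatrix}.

-35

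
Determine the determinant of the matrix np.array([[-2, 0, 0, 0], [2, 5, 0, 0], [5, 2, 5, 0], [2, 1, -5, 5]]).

The matrix is lower triangular, so the determinant is the product of the diagonal entries:
det = (-2) · (5) · (5) · (5) = -250

-250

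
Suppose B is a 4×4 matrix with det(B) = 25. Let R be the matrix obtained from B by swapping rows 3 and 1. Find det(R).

|R| = -25

Swapping two rows multiplies the determinant by −1.
det(R) = (-1)·(25) = -25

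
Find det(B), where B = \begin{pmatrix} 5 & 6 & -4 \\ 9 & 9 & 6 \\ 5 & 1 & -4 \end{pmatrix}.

330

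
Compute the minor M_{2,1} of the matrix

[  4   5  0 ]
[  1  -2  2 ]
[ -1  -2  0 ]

0

Delete row 2 and column 1; the remaining 2×2 submatrix is [5 0; -2 0].
Its determinant is 5·0 − 0·(-2) = 0.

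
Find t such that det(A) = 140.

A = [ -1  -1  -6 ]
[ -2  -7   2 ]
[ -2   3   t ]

2

Expanding along the column containing t, det(A) is linear in t: det(A) = (5)·t + (130).
Set (5)·t + (130) = 140  ⇒  (5)·t = 10  ⇒  t = 2.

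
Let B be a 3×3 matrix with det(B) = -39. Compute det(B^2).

det(B^2) = (det B)^2 = (-39)^2 = 1521

The determinant is 1521.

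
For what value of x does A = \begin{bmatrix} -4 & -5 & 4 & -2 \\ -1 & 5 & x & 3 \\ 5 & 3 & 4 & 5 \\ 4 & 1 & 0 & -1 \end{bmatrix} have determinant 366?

Expanding along the column containing x, det(A) is linear in x: det(A) = (79)·x + (524).
Set (79)·x + (524) = 366  ⇒  (79)·x = -158  ⇒  x = -2.

x = -2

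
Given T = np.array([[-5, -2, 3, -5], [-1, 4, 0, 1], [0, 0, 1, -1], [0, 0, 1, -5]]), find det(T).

T is block upper-triangular with a 2×2 block and a 2×2 block on the diagonal, so its determinant equals the product of the determinants of the diagonal blocks.
det of the 2×2 block = -22
det of the 2×2 block = -4
det = (-22)·(-4) = 88

det(T) = 88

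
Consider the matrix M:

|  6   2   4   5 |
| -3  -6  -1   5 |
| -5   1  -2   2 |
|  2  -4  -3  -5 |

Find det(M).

Expand along row 1:
  + (6) · M_11   where M_11 = det([-6 -1 5; 1 -2 2; -4 -3 -5]) = -148
  − (2) · M_12   where M_12 = det([-3 -1 5; -5 -2 2; 2 -3 -5]) = 68
  + (4) · M_13   where M_13 = det([-3 -6 5; -5 1 2; 2 -4 -5]) = 207
  − (5) · M_14   where M_14 = det([-3 -6 -1; -5 1 -2; 2 -4 -3]) = 129
det = (+1)·(6)·(-148) + (-1)·(2)·(68) + (+1)·(4)·(207) + (-1)·(5)·(129) = -841

det(M) = -841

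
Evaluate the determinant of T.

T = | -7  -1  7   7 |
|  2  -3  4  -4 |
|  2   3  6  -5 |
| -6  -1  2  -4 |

Expand along row 1:
  + (-7) · M_11   where M_11 = det([-3 4 -4; 3 6 -5; -1 2 -4]) = 62
  − (-1) · M_12   where M_12 = det([2 4 -4; 2 6 -5; -6 2 -4]) = -36
  + (7) · M_13   where M_13 = det([2 -3 -4; 2 3 -5; -6 -1 -4]) = -212
  − (7) · M_14   where M_14 = det([2 -3 4; 2 3 6; -6 -1 2]) = 208
det = (+1)·(-7)·(62) + (-1)·(-1)·(-36) + (+1)·(7)·(-212) + (-1)·(7)·(208) = -3410

-3410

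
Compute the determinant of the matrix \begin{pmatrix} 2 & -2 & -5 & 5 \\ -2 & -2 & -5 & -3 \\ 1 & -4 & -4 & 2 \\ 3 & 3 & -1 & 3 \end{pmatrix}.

Expand along row 1:
  + (2) · M_11   where M_11 = det([-2 -5 -3; -4 -4 2; 3 -1 3]) = -118
  − (-2) · M_12   where M_12 = det([-2 -5 -3; 1 -4 2; 3 -1 3]) = -28
  + (-5) · M_13   where M_13 = det([-2 -2 -3; 1 -4 2; 3 3 3]) = -15
  − (5) · M_14   where M_14 = det([-2 -2 -5; 1 -4 -4; 3 3 -1]) = -85
det = (+1)·(2)·(-118) + (-1)·(-2)·(-28) + (+1)·(-5)·(-15) + (-1)·(5)·(-85) = 208

The determinant is 208.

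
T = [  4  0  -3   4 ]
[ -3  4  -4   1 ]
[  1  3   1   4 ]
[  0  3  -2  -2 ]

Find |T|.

-515

Expand along row 1 (it has 1 zero):
  + (4) · M_11   where M_11 = det([4 -4 1; 3 1 4; 3 -2 -2]) = -57
  + (-3) · M_13   where M_13 = det([-3 4 1; 1 3 4; 0 3 -2]) = 65
  − (4) · M_14   where M_14 = det([-3 4 -4; 1 3 1; 0 3 -2]) = 23
det = (+1)·(4)·(-57) + (+1)·(-3)·(65) + (-1)·(4)·(23) = -515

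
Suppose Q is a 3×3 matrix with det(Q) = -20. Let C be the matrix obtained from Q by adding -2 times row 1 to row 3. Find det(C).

Adding a multiple of one row to another leaves the determinant unchanged.
det(C) = (1)·(-20) = -20

det(C) = -20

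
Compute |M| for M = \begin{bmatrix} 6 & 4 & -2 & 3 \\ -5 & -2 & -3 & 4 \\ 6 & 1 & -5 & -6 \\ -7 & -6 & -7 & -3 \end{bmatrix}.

Expand along row 1:
  + (6) · M_11   where M_11 = det([-2 -3 4; 1 -5 -6; -6 -7 -3]) = -211
  − (4) · M_12   where M_12 = det([-5 -3 4; 6 -5 -6; -7 -7 -3]) = -353
  + (-2) · M_13   where M_13 = det([-5 -2 4; 6 1 -6; -7 -6 -3]) = -41
  − (3) · M_14   where M_14 = det([-5 -2 -3; 6 1 -5; -7 -6 -7]) = 118
det = (+1)·(6)·(-211) + (-1)·(4)·(-353) + (+1)·(-2)·(-41) + (-1)·(3)·(118) = -126

-126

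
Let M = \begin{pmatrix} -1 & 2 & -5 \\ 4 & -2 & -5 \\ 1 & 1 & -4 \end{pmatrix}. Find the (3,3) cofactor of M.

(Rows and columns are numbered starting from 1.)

-6

Delete row 3 and column 3; the remaining 2×2 submatrix is [-1 2; 4 -2].
Its determinant is (-1)·(-2) − 2·4 = -6.
The cofactor carries sign (−1)^(3+3) = +1, so C_{3,3} = +(-6) = -6.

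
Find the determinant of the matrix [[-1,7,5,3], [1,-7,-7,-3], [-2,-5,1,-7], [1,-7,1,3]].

Expand along row 1:
  + (-1) · M_11   where M_11 = det([-7 -7 -3; -5 1 -7; -7 1 3]) = -524
  − (7) · M_12   where M_12 = det([1 -7 -3; -2 1 -7; 1 1 3]) = 26
  + (5) · M_13   where M_13 = det([1 -7 -3; -2 -5 -7; 1 -7 3]) = -114
  − (3) · M_14   where M_14 = det([1 -7 -7; -2 -5 1; 1 -7 1]) = -152
det = (+1)·(-1)·(-524) + (-1)·(7)·(26) + (+1)·(5)·(-114) + (-1)·(3)·(-152) = 228

228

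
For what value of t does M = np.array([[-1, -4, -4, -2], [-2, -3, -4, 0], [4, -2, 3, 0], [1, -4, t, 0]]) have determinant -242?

-9

Expanding along the row containing t, det(M) is linear in t: det(M) = (32)·t + (46).
Set (32)·t + (46) = -242  ⇒  (32)·t = -288  ⇒  t = -9.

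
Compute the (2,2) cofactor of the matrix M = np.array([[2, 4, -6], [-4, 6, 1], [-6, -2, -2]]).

-40

Delete row 2 and column 2; the remaining 2×2 submatrix is [2 -6; -6 -2].
Its determinant is 2·(-2) − (-6)·(-6) = -40.
The cofactor carries sign (−1)^(2+2) = +1, so C_{2,2} = +(-40) = -40.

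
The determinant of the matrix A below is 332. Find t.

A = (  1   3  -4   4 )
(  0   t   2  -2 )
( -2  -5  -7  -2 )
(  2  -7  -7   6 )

4

Expanding along the column containing t, det(A) is linear in t: det(A) = (24)·t + (236).
Set (24)·t + (236) = 332  ⇒  (24)·t = 96  ⇒  t = 4.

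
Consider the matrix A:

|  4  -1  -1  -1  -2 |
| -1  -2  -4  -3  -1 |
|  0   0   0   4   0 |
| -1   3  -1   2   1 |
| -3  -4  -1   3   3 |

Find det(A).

-736

Expand along row 3 (it has 4 zeros):
  − (4) · M_34   where M_34 = det([4 -1 -1 -2; -1 -2 -4 -1; -1 3 -1 1; -3 -4 -1 3]) = 184
det = (-1)·(4)·(184) = -736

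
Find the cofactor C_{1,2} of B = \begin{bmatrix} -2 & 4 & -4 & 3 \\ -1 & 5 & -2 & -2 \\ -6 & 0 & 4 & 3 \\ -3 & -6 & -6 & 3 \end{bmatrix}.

144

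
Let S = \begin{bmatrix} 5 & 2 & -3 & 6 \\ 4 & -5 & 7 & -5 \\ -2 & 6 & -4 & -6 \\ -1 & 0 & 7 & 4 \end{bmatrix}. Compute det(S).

det(S) = -3832

Expand along row 4 (it has 1 zero):
  − (-1) · M_41   where M_41 = det([2 -3 6; -5 7 -5; 6 -4 -6]) = -76
  − (7) · M_43   where M_43 = det([5 2 6; 4 -5 -5; -2 6 -6]) = 452
  + (4) · M_44   where M_44 = det([5 2 -3; 4 -5 7; -2 6 -4]) = -148
det = (-1)·(-1)·(-76) + (-1)·(7)·(452) + (+1)·(4)·(-148) = -3832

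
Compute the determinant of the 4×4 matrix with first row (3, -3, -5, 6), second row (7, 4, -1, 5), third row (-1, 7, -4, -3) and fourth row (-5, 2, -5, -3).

Expand along row 1:
  + (3) · M_11   where M_11 = det([4 -1 5; 7 -4 -3; 2 -5 -3]) = -162
  − (-3) · M_12   where M_12 = det([7 -1 5; -1 -4 -3; -5 -5 -3]) = -108
  + (-5) · M_13   where M_13 = det([7 4 5; -1 7 -3; -5 2 -3]) = 108
  − (6) · M_14   where M_14 = det([7 4 -1; -1 7 -4; -5 2 -5]) = -162
det = (+1)·(3)·(-162) + (-1)·(-3)·(-108) + (+1)·(-5)·(108) + (-1)·(6)·(-162) = -378

The determinant is -378.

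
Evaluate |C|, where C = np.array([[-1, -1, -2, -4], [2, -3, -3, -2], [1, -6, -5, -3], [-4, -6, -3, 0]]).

The determinant is 7.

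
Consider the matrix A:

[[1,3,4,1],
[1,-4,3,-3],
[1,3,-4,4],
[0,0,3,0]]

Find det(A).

|A| = 63

Expand along row 4 (it has 3 zeros):
  − (3) · M_43   where M_43 = det([1 3 1; 1 -4 -3; 1 3 4]) = -21
det = (-1)·(3)·(-21) = 63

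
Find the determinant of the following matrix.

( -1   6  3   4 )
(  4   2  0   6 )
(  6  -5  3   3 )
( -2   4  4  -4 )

944

Expand along row 2 (it has 1 zero):
  − (4) · M_21   where M_21 = det([6 3 4; -5 3 3; 4 4 -4]) = -296
  + (2) · M_22   where M_22 = det([-1 3 4; 6 3 3; -2 4 -4]) = 198
  + (6) · M_24   where M_24 = det([-1 6 3; 6 -5 3; -2 4 4]) = -106
det = (-1)·(4)·(-296) + (+1)·(2)·(198) + (+1)·(6)·(-106) = 944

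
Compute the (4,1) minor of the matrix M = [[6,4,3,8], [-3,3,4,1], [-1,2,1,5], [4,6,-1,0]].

Delete row 4 and column 1; the remaining 3×3 submatrix is [4 3 8; 3 4 1; 2 1 5].
Its determinant is -3.

-3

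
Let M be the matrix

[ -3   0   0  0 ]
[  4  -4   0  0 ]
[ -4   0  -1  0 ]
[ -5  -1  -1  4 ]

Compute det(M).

det(M) = -48

M is lower triangular, so det(M) is the product of the diagonal entries:
det = (-3) · (-4) · (-1) · (4) = -48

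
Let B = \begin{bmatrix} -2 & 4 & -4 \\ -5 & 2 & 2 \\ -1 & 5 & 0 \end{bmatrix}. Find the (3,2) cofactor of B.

Delete row 3 and column 2; the remaining 2×2 submatrix is [-2 -4; -5 2].
Its determinant is (-2)·2 − (-4)·(-5) = -24.
The cofactor carries sign (−1)^(3+2) = −1, so C_{3,2} = −(-24) = 24.

24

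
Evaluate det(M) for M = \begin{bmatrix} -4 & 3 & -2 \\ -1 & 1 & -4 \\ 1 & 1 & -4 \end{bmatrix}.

Expand along column 1:
  + (-4) · |1 -4; 1 -4| = (-4)·(-4 − (-4)) = 0
  − (-1) · |3 -2; 1 -4| = −(-1)·(-12 − (-2)) = -10
  + 1 · |3 -2; 1 -4| = 1·(-12 − (-2)) = -10
Sum: (0) + (-10) + (-10) = -20

-20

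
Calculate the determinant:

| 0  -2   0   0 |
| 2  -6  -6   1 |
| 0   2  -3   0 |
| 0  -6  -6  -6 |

72

Expand along row 1 (it has 3 zeros):
  − (-2) · M_12   where M_12 = det([2 -6 1; 0 -3 0; 0 -6 -6]) = 36
det = (-1)·(-2)·(36) = 72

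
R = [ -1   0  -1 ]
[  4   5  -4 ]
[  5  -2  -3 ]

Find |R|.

Expand along column 2:
  + 5 · |-1 -1; 5 -3| = 5·(3 − (-5)) = 40
  − (-2) · |-1 -1; 4 -4| = −(-2)·(4 − (-4)) = 16
Sum: (40) + (16) = 56

|R| = 56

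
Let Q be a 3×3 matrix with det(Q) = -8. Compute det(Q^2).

64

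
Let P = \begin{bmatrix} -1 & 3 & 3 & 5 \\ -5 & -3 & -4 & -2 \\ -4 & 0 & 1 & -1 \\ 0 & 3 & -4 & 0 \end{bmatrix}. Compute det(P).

-522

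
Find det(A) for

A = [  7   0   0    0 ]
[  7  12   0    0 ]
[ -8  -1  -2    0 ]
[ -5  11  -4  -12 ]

A is lower triangular, so det(A) is the product of the diagonal entries:
det = (7) · (12) · (-2) · (-12) = 2016

2016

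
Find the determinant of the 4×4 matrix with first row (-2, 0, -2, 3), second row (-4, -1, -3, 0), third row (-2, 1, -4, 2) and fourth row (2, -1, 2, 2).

The determinant is -36.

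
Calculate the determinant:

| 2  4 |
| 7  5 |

det = 2·5 − 4·7 = 10 − 28 = -18

The determinant is -18.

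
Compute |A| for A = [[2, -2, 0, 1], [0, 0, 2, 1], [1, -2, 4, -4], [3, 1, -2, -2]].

-114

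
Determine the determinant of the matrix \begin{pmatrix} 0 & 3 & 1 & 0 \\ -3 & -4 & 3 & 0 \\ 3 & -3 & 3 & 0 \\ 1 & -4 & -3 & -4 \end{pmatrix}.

-300

Expand along column 4 (it has 3 zeros):
  + (-4) · M_44   where M_44 = det([0 3 1; -3 -4 3; 3 -3 3]) = 75
det = (+1)·(-4)·(75) = -300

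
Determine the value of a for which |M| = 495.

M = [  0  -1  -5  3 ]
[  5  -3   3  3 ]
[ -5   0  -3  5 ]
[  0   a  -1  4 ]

a = 1

Expanding along the column containing a, det(M) is linear in a: det(M) = (200)·a + (295).
Set (200)·a + (295) = 495  ⇒  (200)·a = 200  ⇒  a = 1.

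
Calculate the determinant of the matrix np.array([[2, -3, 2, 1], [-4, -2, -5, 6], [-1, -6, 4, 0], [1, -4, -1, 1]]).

Expand along row 3 (it has 1 zero):
  + (-1) · M_31   where M_31 = det([-3 2 1; -2 -5 6; -4 -1 1]) = -65
  − (-6) · M_32   where M_32 = det([2 2 1; -4 -5 6; 1 -1 1]) = 31
  + (4) · M_33   where M_33 = det([2 -3 1; -4 -2 6; 1 -4 1]) = 32
det = (+1)·(-1)·(-65) + (-1)·(-6)·(31) + (+1)·(4)·(32) = 379

379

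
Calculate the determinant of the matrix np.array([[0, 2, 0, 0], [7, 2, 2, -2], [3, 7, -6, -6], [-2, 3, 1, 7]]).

504

Expand along row 1 (it has 3 zeros):
  − (2) · M_12   where M_12 = det([7 2 -2; 3 -6 -6; -2 1 7]) = -252
det = (-1)·(2)·(-252) = 504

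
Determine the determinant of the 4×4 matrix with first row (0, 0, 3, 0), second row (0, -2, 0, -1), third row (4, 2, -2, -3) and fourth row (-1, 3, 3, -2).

-108

Expand along row 1 (it has 3 zeros):
  + (3) · M_13   where M_13 = det([0 -2 -1; 4 2 -3; -1 3 -2]) = -36
det = (+1)·(3)·(-36) = -108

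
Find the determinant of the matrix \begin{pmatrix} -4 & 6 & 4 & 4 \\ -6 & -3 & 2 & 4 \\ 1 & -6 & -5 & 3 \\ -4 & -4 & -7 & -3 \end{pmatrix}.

The determinant is 2388.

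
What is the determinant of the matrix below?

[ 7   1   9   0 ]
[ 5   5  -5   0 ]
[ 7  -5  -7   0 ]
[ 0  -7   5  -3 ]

The determinant is 2880.

Expand along column 4 (it has 3 zeros):
  + (-3) · M_44   where M_44 = det([7 1 9; 5 5 -5; 7 -5 -7]) = -960
det = (+1)·(-3)·(-960) = 2880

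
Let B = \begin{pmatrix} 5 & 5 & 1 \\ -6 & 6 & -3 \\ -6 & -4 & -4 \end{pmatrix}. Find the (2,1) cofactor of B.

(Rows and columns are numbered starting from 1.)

Delete row 2 and column 1; the remaining 2×2 submatrix is [5 1; -4 -4].
Its determinant is 5·(-4) − 1·(-4) = -16.
The cofactor carries sign (−1)^(2+1) = −1, so C_{2,1} = −(-16) = 16.

16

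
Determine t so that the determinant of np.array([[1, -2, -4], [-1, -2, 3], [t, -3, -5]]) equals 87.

Expanding along the row containing t, det(B) is linear in t: det(B) = (-14)·t + (17).
Set (-14)·t + (17) = 87  ⇒  (-14)·t = 70  ⇒  t = -5.

-5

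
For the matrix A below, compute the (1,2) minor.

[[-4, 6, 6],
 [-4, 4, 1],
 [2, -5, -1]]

2

Delete row 1 and column 2; the remaining 2×2 submatrix is [-4 1; 2 -1].
Its determinant is (-4)·(-1) − 1·2 = 2.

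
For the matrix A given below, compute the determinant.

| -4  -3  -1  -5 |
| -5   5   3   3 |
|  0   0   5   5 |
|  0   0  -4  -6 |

A is block upper-triangular with a 2×2 block and a 2×2 block on the diagonal, so its determinant equals the product of the determinants of the diagonal blocks.
det of the 2×2 block = -35
det of the 2×2 block = -10
det = (-35)·(-10) = 350

det(A) = 350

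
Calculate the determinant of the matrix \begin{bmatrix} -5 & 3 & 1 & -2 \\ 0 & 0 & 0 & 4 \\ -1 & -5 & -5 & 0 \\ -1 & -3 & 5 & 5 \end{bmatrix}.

The determinant is 912.

Expand along row 2 (it has 3 zeros):
  + (4) · M_24   where M_24 = det([-5 3 1; -1 -5 -5; -1 -3 5]) = 228
det = (+1)·(4)·(228) = 912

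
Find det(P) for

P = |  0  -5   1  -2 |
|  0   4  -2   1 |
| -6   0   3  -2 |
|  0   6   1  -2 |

Expand along column 1 (it has 3 zeros):
  + (-6) · M_31   where M_31 = det([-5 1 -2; 4 -2 1; 6 1 -2]) = -33
det = (+1)·(-6)·(-33) = 198

The determinant is 198.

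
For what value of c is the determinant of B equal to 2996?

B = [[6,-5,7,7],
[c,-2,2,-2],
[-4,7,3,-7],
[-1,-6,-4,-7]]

Expanding along the row containing c, det(B) is linear in c: det(B) = (-812)·c + (560).
Set (-812)·c + (560) = 2996  ⇒  (-812)·c = 2436  ⇒  c = -3.

c = -3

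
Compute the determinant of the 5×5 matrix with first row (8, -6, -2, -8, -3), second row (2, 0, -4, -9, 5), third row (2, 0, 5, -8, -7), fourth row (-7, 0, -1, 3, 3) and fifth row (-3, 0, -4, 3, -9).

Expand along column 2 (it has 4 zeros):
  − (-6) · M_12   where M_12 = det([2 -4 -9 5; 2 5 -8 -7; -7 -1 3 3; -3 -4 3 -9]) = 7249
det = (-1)·(-6)·(7249) = 43494

43494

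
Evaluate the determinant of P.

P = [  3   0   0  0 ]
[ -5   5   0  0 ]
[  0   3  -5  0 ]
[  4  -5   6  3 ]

P is lower triangular, so det(P) is the product of the diagonal entries:
det = (3) · (5) · (-5) · (3) = -225

det(P) = -225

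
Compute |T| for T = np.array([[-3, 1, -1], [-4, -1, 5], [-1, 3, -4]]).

Expand along column 1:
  + (-3) · |-1 5; 3 -4| = (-3)·(4 − 15) = 33
  − (-4) · |1 -1; 3 -4| = −(-4)·(-4 − (-3)) = -4
  + (-1) · |1 -1; -1 5| = (-1)·(5 − 1) = -4
Sum: (33) + (-4) + (-4) = 25

25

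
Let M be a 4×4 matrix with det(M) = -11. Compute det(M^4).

det(M^4) = (det M)^4 = (-11)^4 = 14641

The determinant is 14641.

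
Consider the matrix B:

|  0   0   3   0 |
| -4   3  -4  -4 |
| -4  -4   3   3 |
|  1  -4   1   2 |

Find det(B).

Expand along row 1 (it has 3 zeros):
  + (3) · M_13   where M_13 = det([-4 3 -4; -4 -4 3; 1 -4 2]) = -63
det = (+1)·(3)·(-63) = -189

det(B) = -189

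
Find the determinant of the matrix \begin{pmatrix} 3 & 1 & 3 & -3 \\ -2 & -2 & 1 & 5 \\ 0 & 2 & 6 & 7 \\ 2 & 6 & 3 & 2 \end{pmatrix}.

The determinant is -74.

Expand along row 3 (it has 1 zero):
  − (2) · M_32   where M_32 = det([3 3 -3; -2 1 5; 2 3 2]) = 27
  + (6) · M_33   where M_33 = det([3 1 -3; -2 -2 5; 2 6 2]) = -64
  − (7) · M_34   where M_34 = det([3 1 3; -2 -2 1; 2 6 3]) = -52
det = (-1)·(2)·(27) + (+1)·(6)·(-64) + (-1)·(7)·(-52) = -74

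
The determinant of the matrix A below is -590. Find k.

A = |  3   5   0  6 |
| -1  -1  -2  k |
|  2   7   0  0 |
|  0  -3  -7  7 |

6

Expanding along the column containing k, det(A) is linear in k: det(A) = (-77)·k + (-128).
Set (-77)·k + (-128) = -590  ⇒  (-77)·k = -462  ⇒  k = 6.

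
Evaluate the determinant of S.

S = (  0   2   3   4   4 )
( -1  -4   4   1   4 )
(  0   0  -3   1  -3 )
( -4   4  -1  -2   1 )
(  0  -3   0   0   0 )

195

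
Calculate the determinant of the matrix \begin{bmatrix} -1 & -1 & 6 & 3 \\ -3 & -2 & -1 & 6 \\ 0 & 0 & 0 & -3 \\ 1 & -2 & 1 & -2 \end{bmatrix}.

Expand along row 3 (it has 3 zeros):
  − (-3) · M_34   where M_34 = det([-1 -1 6; -3 -2 -1; 1 -2 1]) = 50
det = (-1)·(-3)·(50) = 150

150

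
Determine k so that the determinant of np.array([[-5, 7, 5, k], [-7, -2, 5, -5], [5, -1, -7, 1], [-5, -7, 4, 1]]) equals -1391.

k = 2

Expanding along the column containing k, det(B) is linear in k: det(B) = (-141)·k + (-1109).
Set (-141)·k + (-1109) = -1391  ⇒  (-141)·k = -282  ⇒  k = 2.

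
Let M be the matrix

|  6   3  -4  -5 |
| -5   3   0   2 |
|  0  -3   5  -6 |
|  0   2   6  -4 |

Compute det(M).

Expand along column 1 (it has 2 zeros):
  + (6) · M_11   where M_11 = det([3 0 2; -3 5 -6; 2 6 -4]) = -8
  − (-5) · M_21   where M_21 = det([3 -4 -5; -3 5 -6; 2 6 -4]) = 284
det = (+1)·(6)·(-8) + (-1)·(-5)·(284) = 1372

|M| = 1372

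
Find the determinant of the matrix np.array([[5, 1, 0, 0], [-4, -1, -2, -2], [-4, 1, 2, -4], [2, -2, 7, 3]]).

Expand along row 1 (it has 2 zeros):
  + (5) · M_11   where M_11 = det([-1 -2 -2; 1 2 -4; -2 7 3]) = -66
  − (1) · M_12   where M_12 = det([-4 -2 -2; -4 2 -4; 2 7 3]) = -80
det = (+1)·(5)·(-66) + (-1)·(1)·(-80) = -250

-250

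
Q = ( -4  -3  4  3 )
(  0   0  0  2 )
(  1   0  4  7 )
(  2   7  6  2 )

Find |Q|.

Expand along row 2 (it has 3 zeros):
  + (2) · M_24   where M_24 = det([-4 -3 4; 1 0 4; 2 7 6]) = 134
det = (+1)·(2)·(134) = 268

268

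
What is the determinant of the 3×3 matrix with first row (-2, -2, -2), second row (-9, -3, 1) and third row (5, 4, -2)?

Expand along column 1:
  + (-2) · |-3 1; 4 -2| = (-2)·(6 − 4) = -4
  − (-9) · |-2 -2; 4 -2| = −(-9)·(4 − (-8)) = 108
  + 5 · |-2 -2; -3 1| = 5·(-2 − 6) = -40
Sum: (-4) + (108) + (-40) = 64

64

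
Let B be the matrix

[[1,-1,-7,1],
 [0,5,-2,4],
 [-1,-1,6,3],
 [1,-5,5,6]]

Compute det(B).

|B| = -365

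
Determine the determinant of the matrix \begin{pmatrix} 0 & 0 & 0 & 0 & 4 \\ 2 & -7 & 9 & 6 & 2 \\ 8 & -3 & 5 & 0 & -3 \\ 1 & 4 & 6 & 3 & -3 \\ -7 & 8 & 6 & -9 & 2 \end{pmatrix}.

-32832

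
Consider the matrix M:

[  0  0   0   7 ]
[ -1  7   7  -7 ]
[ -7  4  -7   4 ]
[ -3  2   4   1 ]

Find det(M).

|M| = -2093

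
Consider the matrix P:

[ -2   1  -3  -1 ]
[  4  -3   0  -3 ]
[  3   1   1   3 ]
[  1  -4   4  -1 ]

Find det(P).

-75

Expand along row 2 (it has 1 zero):
  − (4) · M_21   where M_21 = det([1 -3 -1; 1 1 3; -4 4 -1]) = 12
  + (-3) · M_22   where M_22 = det([-2 -3 -1; 3 1 3; 1 4 -1]) = -3
  + (-3) · M_24   where M_24 = det([-2 1 -3; 3 1 1; 1 -4 4]) = 12
det = (-1)·(4)·(12) + (+1)·(-3)·(-3) + (+1)·(-3)·(12) = -75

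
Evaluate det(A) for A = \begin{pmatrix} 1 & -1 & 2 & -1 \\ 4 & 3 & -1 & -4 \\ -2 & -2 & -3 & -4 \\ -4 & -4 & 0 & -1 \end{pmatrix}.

Expand along row 4 (it has 1 zero):
  − (-4) · M_41   where M_41 = det([-1 2 -1; 3 -1 -4; -2 -3 -4]) = 59
  + (-4) · M_42   where M_42 = det([1 2 -1; 4 -1 -4; -2 -3 -4]) = 54
  + (-1) · M_44   where M_44 = det([1 -1 2; 4 3 -1; -2 -2 -3]) = -29
det = (-1)·(-4)·(59) + (+1)·(-4)·(54) + (+1)·(-1)·(-29) = 49

49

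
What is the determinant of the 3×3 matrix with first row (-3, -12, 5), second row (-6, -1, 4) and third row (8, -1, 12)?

-1154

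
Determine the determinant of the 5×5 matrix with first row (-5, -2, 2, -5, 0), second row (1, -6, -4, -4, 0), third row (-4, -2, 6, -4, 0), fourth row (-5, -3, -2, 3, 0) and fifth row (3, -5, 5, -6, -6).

-8004

Expand along column 5 (it has 4 zeros):
  + (-6) · M_55   where M_55 = det([-5 -2 2 -5; 1 -6 -4 -4; -4 -2 6 -4; -5 -3 -2 3]) = 1334
det = (+1)·(-6)·(1334) = -8004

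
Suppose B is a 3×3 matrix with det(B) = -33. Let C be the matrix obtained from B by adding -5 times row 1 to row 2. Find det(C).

The determinant is -33.

Adding a multiple of one row to another leaves the determinant unchanged.
det(C) = (1)·(-33) = -33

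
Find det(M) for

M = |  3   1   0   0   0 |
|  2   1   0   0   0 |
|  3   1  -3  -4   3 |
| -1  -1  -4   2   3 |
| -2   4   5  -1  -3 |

M is block lower-triangular with a 2×2 block and a 3×3 block on the diagonal, so its determinant equals the product of the determinants of the diagonal blocks.
det of the 2×2 block = 1
det of the 3×3 block = -21
det = (1)·(-21) = -21

-21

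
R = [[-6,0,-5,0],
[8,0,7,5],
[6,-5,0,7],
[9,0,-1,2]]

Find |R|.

-1295

Expand along column 2 (it has 3 zeros):
  − (-5) · M_32   where M_32 = det([-6 -5 0; 8 7 5; 9 -1 2]) = -259
det = (-1)·(-5)·(-259) = -1295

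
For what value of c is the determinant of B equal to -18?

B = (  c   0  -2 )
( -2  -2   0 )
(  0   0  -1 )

c = -9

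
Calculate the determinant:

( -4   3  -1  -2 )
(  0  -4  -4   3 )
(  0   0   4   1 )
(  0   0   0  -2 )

The determinant is -128.

The matrix is upper triangular, so the determinant is the product of the diagonal entries:
det = (-4) · (-4) · (4) · (-2) = -128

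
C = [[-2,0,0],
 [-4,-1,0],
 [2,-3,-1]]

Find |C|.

-2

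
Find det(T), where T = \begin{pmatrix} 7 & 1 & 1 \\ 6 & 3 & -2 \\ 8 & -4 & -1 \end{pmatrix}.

-135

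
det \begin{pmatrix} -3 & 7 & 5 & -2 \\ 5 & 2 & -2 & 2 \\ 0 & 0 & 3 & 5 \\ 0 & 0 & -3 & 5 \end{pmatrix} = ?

The matrix is block upper-triangular with a 2×2 block and a 2×2 block on the diagonal, so its determinant equals the product of the determinants of the diagonal blocks.
det of the 2×2 block = -41
det of the 2×2 block = 30
det = (-41)·(30) = -1230

-1230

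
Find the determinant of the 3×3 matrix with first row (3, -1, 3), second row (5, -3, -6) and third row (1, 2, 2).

The determinant is 73.

Expand along row 1:
  + 3 · |-3 -6; 2 2| = 3·(-6 − (-12)) = 18
  − (-1) · |5 -6; 1 2| = −(-1)·(10 − (-6)) = 16
  + 3 · |5 -3; 1 2| = 3·(10 − (-3)) = 39
Sum: (18) + (16) + (39) = 73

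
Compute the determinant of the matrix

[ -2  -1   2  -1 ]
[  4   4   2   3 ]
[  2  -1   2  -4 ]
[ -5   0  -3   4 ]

Expand along row 4 (it has 1 zero):
  − (-5) · M_41   where M_41 = det([-1 2 -1; 4 2 3; -1 2 -4]) = 30
  − (-3) · M_43   where M_43 = det([-2 -1 -1; 4 4 3; 2 -1 -4]) = 16
  + (4) · M_44   where M_44 = det([-2 -1 2; 4 4 2; 2 -1 2]) = -40
det = (-1)·(-5)·(30) + (-1)·(-3)·(16) + (+1)·(4)·(-40) = 38

38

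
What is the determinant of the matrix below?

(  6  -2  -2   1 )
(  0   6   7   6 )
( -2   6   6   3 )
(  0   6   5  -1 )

80

Expand along column 1 (it has 2 zeros):
  + (6) · M_11   where M_11 = det([6 7 6; 6 6 3; 6 5 -1]) = 6
  + (-2) · M_31   where M_31 = det([-2 -2 1; 6 7 6; 6 5 -1]) = -22
det = (+1)·(6)·(6) + (+1)·(-2)·(-22) = 80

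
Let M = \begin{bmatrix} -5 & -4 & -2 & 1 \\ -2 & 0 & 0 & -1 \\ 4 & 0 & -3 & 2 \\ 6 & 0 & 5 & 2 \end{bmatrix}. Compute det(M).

Expand along column 2 (it has 3 zeros):
  − (-4) · M_12   where M_12 = det([-2 0 -1; 4 -3 2; 6 5 2]) = -6
det = (-1)·(-4)·(-6) = -24

The determinant is -24.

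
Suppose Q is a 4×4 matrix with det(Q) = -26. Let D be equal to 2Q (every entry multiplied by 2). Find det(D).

det(D) = -416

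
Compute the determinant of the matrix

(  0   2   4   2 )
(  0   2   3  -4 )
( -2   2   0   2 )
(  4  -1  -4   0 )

Expand along column 1 (it has 2 zeros):
  + (-2) · M_31   where M_31 = det([2 4 2; 2 3 -4; -1 -4 0]) = -26
  − (4) · M_41   where M_41 = det([2 4 2; 2 3 -4; 2 0 2]) = -48
det = (+1)·(-2)·(-26) + (-1)·(4)·(-48) = 244

The determinant is 244.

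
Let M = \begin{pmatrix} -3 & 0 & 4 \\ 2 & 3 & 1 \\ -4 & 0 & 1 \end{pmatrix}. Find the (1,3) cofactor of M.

Delete row 1 and column 3; the remaining 2×2 submatrix is [2 3; -4 0].
Its determinant is 2·0 − 3·(-4) = 12.
The cofactor carries sign (−1)^(1+3) = +1, so C_{1,3} = +(12) = 12.

12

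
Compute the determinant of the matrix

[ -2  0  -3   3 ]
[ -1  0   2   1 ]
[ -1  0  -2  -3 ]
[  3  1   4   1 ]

The determinant is 32.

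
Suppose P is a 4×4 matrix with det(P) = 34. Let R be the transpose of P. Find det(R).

det(R) = 34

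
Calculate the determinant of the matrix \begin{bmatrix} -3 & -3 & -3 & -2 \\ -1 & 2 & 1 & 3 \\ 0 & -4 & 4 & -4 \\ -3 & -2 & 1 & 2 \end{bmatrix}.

Expand along row 3 (it has 1 zero):
  − (-4) · M_32   where M_32 = det([-3 -3 -2; -1 1 3; -3 1 2]) = 20
  + (4) · M_33   where M_33 = det([-3 -3 -2; -1 2 3; -3 -2 2]) = -25
  − (-4) · M_34   where M_34 = det([-3 -3 -3; -1 2 1; -3 -2 1]) = -30
det = (-1)·(-4)·(20) + (+1)·(4)·(-25) + (-1)·(-4)·(-30) = -140

The determinant is -140.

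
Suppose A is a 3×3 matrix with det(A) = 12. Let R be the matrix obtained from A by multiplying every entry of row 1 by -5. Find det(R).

|R| = -60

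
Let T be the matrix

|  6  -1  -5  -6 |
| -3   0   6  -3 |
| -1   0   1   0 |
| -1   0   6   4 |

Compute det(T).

Expand along column 2 (it has 3 zeros):
  − (-1) · M_12   where M_12 = det([-3 6 -3; -1 1 0; -1 6 4]) = 27
det = (-1)·(-1)·(27) = 27

det(T) = 27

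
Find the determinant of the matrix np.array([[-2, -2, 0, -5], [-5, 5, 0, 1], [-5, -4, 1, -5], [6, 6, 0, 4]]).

Expand along column 3 (it has 3 zeros):
  + (1) · M_33   where M_33 = det([-2 -2 -5; -5 5 1; 6 6 4]) = 220
det = (+1)·(1)·(220) = 220

The determinant is 220.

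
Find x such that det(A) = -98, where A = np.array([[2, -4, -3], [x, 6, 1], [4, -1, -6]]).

4

Expanding along the column containing x, det(A) is linear in x: det(A) = (-21)·x + (-14).
Set (-21)·x + (-14) = -98  ⇒  (-21)·x = -84  ⇒  x = 4.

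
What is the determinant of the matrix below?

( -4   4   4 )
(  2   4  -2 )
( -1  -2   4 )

-72

Expand along column 1:
  + (-4) · |4 -2; -2 4| = (-4)·(16 − 4) = -48
  − 2 · |4 4; -2 4| = −2·(16 − (-8)) = -48
  + (-1) · |4 4; 4 -2| = (-1)·(-8 − 16) = 24
Sum: (-48) + (-48) + (24) = -72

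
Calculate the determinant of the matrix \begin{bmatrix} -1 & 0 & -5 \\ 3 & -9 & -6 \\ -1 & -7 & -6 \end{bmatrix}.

138

Expand along column 2:
  + (-9) · |-1 -5; -1 -6| = (-9)·(6 − 5) = -9
  − (-7) · |-1 -5; 3 -6| = −(-7)·(6 − (-15)) = 147
Sum: (-9) + (147) = 138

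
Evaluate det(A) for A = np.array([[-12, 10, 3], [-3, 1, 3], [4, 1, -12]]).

The determinant is -81.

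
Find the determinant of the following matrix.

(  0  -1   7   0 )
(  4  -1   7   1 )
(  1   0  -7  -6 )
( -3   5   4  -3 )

1038

Expand along row 1 (it has 2 zeros):
  − (-1) · M_12   where M_12 = det([4 7 1; 1 -7 -6; -3 4 -3]) = 310
  + (7) · M_13   where M_13 = det([4 -1 1; 1 0 -6; -3 5 -3]) = 104
det = (-1)·(-1)·(310) + (+1)·(7)·(104) = 1038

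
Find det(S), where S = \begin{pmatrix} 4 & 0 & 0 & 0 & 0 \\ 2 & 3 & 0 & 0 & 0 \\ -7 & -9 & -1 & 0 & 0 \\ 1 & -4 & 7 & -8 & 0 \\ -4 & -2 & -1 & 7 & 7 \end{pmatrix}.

det(S) = 672

S is lower triangular, so det(S) is the product of the diagonal entries:
det = (4) · (3) · (-1) · (-8) · (7) = 672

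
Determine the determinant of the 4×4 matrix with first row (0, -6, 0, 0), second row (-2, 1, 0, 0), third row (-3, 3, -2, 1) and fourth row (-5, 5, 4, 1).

The determinant is 72.

The matrix is block lower-triangular with a 2×2 block and a 2×2 block on the diagonal, so its determinant equals the product of the determinants of the diagonal blocks.
det of the 2×2 block = -12
det of the 2×2 block = -6
det = (-12)·(-6) = 72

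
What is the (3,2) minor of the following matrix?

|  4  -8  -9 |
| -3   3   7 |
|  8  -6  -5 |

The minor is 1.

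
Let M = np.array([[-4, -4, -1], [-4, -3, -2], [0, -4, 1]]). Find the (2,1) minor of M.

-8

Delete row 2 and column 1; the remaining 2×2 submatrix is [-4 -1; -4 1].
Its determinant is (-4)·1 − (-1)·(-4) = -8.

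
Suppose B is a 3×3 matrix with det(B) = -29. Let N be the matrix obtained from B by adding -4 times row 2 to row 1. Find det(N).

-29

Adding a multiple of one row to another leaves the determinant unchanged.
det(N) = (1)·(-29) = -29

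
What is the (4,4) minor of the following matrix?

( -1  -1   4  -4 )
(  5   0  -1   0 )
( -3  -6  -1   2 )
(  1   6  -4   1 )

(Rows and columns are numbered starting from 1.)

-122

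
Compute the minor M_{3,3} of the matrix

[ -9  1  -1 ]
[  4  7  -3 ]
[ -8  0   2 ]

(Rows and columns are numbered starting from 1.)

Delete row 3 and column 3; the remaining 2×2 submatrix is [-9 1; 4 7].
Its determinant is (-9)·7 − 1·4 = -67.

-67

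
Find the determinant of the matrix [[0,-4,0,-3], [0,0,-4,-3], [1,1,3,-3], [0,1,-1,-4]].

-64

Expand along column 1 (it has 3 zeros):
  + (1) · M_31   where M_31 = det([-4 0 -3; 0 -4 -3; 1 -1 -4]) = -64
det = (+1)·(1)·(-64) = -64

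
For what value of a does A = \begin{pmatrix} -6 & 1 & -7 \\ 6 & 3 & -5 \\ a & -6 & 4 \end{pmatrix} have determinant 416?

5

Expanding along the row containing a, det(A) is linear in a: det(A) = (16)·a + (336).
Set (16)·a + (336) = 416  ⇒  (16)·a = 80  ⇒  a = 5.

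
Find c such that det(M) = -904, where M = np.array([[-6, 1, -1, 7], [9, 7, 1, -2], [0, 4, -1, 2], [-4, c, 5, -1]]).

Expanding along the column containing c, det(M) is linear in c: det(M) = (-45)·c + (-769).
Set (-45)·c + (-769) = -904  ⇒  (-45)·c = -135  ⇒  c = 3.

c = 3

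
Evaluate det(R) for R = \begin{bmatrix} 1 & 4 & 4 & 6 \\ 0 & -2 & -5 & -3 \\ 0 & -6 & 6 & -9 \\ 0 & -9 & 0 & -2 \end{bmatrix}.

Expand along column 1 (it has 3 zeros):
  + (1) · M_11   where M_11 = det([-2 -5 -3; -6 6 -9; -9 0 -2]) = -483
det = (+1)·(1)·(-483) = -483

The determinant is -483.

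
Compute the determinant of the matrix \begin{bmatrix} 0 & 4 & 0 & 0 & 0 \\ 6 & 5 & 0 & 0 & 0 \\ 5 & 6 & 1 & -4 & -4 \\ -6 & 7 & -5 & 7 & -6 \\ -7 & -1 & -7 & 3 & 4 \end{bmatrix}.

The determinant is 8112.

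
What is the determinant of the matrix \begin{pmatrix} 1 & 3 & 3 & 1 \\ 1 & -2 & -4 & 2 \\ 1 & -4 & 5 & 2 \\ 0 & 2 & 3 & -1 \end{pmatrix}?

35

Expand along row 4 (it has 1 zero):
  + (2) · M_42   where M_42 = det([1 3 1; 1 -4 2; 1 5 2]) = -9
  − (3) · M_43   where M_43 = det([1 3 1; 1 -2 2; 1 -4 2]) = 2
  + (-1) · M_44   where M_44 = det([1 3 3; 1 -2 -4; 1 -4 5]) = -59
det = (+1)·(2)·(-9) + (-1)·(3)·(2) + (+1)·(-1)·(-59) = 35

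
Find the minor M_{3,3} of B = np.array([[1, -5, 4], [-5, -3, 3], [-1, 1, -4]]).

-28

Delete row 3 and column 3; the remaining 2×2 submatrix is [1 -5; -5 -3].
Its determinant is 1·(-3) − (-5)·(-5) = -28.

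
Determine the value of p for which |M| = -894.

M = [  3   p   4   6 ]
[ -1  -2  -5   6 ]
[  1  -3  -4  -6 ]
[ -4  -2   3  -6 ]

2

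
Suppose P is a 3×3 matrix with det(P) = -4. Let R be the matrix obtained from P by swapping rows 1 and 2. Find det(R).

|R| = 4

Swapping two rows multiplies the determinant by −1.
det(R) = (-1)·(-4) = 4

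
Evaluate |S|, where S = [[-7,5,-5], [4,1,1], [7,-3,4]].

Expand along column 1:
  + (-7) · |1 1; -3 4| = (-7)·(4 − (-3)) = -49
  − 4 · |5 -5; -3 4| = −4·(20 − 15) = -20
  + 7 · |5 -5; 1 1| = 7·(5 − (-5)) = 70
Sum: (-49) + (-20) + (70) = 1

The determinant is 1.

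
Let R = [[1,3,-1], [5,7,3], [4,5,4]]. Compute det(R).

Expand along column 1:
  + 1 · |7 3; 5 4| = 1·(28 − 15) = 13
  − 5 · |3 -1; 5 4| = −5·(12 − (-5)) = -85
  + 4 · |3 -1; 7 3| = 4·(9 − (-7)) = 64
Sum: (13) + (-85) + (64) = -8

-8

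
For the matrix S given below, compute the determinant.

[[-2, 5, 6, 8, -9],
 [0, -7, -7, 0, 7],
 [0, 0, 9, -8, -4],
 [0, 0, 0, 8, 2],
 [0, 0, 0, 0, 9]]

The determinant is 9072.

S is upper triangular, so det(S) is the product of the diagonal entries:
det = (-2) · (-7) · (9) · (8) · (9) = 9072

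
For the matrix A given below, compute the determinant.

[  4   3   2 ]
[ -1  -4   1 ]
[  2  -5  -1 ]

The determinant is 65.

Expand along column 1:
  + 4 · |-4 1; -5 -1| = 4·(4 − (-5)) = 36
  − (-1) · |3 2; -5 -1| = −(-1)·(-3 − (-10)) = 7
  + 2 · |3 2; -4 1| = 2·(3 − (-8)) = 22
Sum: (36) + (7) + (22) = 65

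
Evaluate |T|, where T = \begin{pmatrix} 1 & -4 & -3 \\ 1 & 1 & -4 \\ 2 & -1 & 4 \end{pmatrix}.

Expand along row 1:
  + 1 · |1 -4; -1 4| = 1·(4 − 4) = 0
  − (-4) · |1 -4; 2 4| = −(-4)·(4 − (-8)) = 48
  + (-3) · |1 1; 2 -1| = (-3)·(-1 − 2) = 9
Sum: (0) + (48) + (9) = 57

57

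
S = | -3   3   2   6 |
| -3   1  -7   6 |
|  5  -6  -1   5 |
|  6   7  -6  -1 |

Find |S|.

5896

Expand along row 1:
  + (-3) · M_11   where M_11 = det([1 -7 6; -6 -1 5; 7 -6 -1]) = 86
  − (3) · M_12   where M_12 = det([-3 -7 6; 5 -1 5; 6 -6 -1]) = -482
  + (2) · M_13   where M_13 = det([-3 1 6; 5 -6 5; 6 7 -1]) = 548
  − (6) · M_14   where M_14 = det([-3 1 -7; 5 -6 -1; 6 7 -6]) = -602
det = (+1)·(-3)·(86) + (-1)·(3)·(-482) + (+1)·(2)·(548) + (-1)·(6)·(-602) = 5896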